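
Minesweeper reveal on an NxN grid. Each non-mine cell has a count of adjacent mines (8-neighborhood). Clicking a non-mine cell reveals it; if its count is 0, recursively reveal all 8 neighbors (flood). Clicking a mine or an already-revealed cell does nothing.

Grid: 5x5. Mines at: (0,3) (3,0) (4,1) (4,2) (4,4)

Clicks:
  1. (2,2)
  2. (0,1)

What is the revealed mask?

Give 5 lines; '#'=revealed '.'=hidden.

Answer: ###..
#####
#####
.####
.....

Derivation:
Click 1 (2,2) count=0: revealed 17 new [(0,0) (0,1) (0,2) (1,0) (1,1) (1,2) (1,3) (1,4) (2,0) (2,1) (2,2) (2,3) (2,4) (3,1) (3,2) (3,3) (3,4)] -> total=17
Click 2 (0,1) count=0: revealed 0 new [(none)] -> total=17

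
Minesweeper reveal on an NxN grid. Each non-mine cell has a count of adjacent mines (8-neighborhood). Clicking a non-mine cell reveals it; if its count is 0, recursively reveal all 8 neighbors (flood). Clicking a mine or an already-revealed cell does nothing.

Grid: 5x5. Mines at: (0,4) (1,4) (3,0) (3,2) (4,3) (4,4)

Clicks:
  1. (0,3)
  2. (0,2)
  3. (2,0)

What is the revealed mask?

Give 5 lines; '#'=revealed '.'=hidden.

Click 1 (0,3) count=2: revealed 1 new [(0,3)] -> total=1
Click 2 (0,2) count=0: revealed 11 new [(0,0) (0,1) (0,2) (1,0) (1,1) (1,2) (1,3) (2,0) (2,1) (2,2) (2,3)] -> total=12
Click 3 (2,0) count=1: revealed 0 new [(none)] -> total=12

Answer: ####.
####.
####.
.....
.....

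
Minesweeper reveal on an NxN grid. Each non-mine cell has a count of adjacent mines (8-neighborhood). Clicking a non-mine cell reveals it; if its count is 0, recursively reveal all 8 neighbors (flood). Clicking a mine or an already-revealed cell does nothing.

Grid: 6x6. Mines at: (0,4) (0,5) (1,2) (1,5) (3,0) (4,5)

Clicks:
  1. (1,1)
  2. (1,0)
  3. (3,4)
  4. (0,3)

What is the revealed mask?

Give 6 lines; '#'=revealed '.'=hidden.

Answer: ##.#..
##....
##....
....#.
......
......

Derivation:
Click 1 (1,1) count=1: revealed 1 new [(1,1)] -> total=1
Click 2 (1,0) count=0: revealed 5 new [(0,0) (0,1) (1,0) (2,0) (2,1)] -> total=6
Click 3 (3,4) count=1: revealed 1 new [(3,4)] -> total=7
Click 4 (0,3) count=2: revealed 1 new [(0,3)] -> total=8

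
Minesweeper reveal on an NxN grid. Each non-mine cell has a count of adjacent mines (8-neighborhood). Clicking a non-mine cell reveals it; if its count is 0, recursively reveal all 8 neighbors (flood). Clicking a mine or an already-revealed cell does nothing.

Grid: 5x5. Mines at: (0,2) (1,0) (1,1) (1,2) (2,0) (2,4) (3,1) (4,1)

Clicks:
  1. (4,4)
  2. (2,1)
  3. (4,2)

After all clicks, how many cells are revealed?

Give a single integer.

Click 1 (4,4) count=0: revealed 6 new [(3,2) (3,3) (3,4) (4,2) (4,3) (4,4)] -> total=6
Click 2 (2,1) count=5: revealed 1 new [(2,1)] -> total=7
Click 3 (4,2) count=2: revealed 0 new [(none)] -> total=7

Answer: 7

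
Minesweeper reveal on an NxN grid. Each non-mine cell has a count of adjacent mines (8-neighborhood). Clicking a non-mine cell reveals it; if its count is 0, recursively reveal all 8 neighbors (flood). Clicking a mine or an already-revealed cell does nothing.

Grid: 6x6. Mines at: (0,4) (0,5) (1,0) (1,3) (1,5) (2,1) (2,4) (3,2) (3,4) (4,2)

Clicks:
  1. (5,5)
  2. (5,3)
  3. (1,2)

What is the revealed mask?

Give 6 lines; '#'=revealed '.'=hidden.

Answer: ......
..#...
......
......
...###
...###

Derivation:
Click 1 (5,5) count=0: revealed 6 new [(4,3) (4,4) (4,5) (5,3) (5,4) (5,5)] -> total=6
Click 2 (5,3) count=1: revealed 0 new [(none)] -> total=6
Click 3 (1,2) count=2: revealed 1 new [(1,2)] -> total=7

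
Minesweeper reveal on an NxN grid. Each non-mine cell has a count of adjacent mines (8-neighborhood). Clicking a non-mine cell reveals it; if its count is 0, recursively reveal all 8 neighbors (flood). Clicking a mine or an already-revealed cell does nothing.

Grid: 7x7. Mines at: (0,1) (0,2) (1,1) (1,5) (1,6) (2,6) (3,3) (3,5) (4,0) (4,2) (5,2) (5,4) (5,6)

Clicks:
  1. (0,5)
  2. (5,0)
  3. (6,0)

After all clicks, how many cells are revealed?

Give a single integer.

Click 1 (0,5) count=2: revealed 1 new [(0,5)] -> total=1
Click 2 (5,0) count=1: revealed 1 new [(5,0)] -> total=2
Click 3 (6,0) count=0: revealed 3 new [(5,1) (6,0) (6,1)] -> total=5

Answer: 5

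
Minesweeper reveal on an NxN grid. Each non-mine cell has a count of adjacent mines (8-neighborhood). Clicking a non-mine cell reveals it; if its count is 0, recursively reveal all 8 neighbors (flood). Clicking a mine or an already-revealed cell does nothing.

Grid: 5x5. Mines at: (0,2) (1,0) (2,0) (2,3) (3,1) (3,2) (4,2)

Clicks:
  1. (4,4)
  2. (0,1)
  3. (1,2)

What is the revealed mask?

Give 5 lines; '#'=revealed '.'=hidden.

Answer: .#...
..#..
.....
...##
...##

Derivation:
Click 1 (4,4) count=0: revealed 4 new [(3,3) (3,4) (4,3) (4,4)] -> total=4
Click 2 (0,1) count=2: revealed 1 new [(0,1)] -> total=5
Click 3 (1,2) count=2: revealed 1 new [(1,2)] -> total=6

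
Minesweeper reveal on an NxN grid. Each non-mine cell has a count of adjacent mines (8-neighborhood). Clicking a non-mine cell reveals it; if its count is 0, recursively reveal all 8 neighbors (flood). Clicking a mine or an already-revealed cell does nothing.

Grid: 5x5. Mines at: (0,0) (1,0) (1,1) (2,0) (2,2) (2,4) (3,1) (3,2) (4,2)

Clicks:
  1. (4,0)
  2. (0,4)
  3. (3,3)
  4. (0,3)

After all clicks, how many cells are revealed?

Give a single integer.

Click 1 (4,0) count=1: revealed 1 new [(4,0)] -> total=1
Click 2 (0,4) count=0: revealed 6 new [(0,2) (0,3) (0,4) (1,2) (1,3) (1,4)] -> total=7
Click 3 (3,3) count=4: revealed 1 new [(3,3)] -> total=8
Click 4 (0,3) count=0: revealed 0 new [(none)] -> total=8

Answer: 8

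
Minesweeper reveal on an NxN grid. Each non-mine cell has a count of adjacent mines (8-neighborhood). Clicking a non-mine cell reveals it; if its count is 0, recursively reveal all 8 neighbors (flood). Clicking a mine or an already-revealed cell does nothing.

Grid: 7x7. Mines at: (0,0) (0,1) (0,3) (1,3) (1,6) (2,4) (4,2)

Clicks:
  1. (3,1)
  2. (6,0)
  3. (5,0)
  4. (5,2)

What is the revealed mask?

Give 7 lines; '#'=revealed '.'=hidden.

Click 1 (3,1) count=1: revealed 1 new [(3,1)] -> total=1
Click 2 (6,0) count=0: revealed 34 new [(1,0) (1,1) (1,2) (2,0) (2,1) (2,2) (2,5) (2,6) (3,0) (3,2) (3,3) (3,4) (3,5) (3,6) (4,0) (4,1) (4,3) (4,4) (4,5) (4,6) (5,0) (5,1) (5,2) (5,3) (5,4) (5,5) (5,6) (6,0) (6,1) (6,2) (6,3) (6,4) (6,5) (6,6)] -> total=35
Click 3 (5,0) count=0: revealed 0 new [(none)] -> total=35
Click 4 (5,2) count=1: revealed 0 new [(none)] -> total=35

Answer: .......
###....
###..##
#######
##.####
#######
#######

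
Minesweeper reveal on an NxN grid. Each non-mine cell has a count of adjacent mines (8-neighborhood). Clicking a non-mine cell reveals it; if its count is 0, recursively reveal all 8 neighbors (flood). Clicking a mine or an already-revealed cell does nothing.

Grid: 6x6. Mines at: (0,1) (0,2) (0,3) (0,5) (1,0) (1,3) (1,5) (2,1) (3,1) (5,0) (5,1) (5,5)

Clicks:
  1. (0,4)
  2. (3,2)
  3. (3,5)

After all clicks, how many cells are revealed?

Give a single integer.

Answer: 16

Derivation:
Click 1 (0,4) count=4: revealed 1 new [(0,4)] -> total=1
Click 2 (3,2) count=2: revealed 1 new [(3,2)] -> total=2
Click 3 (3,5) count=0: revealed 14 new [(2,2) (2,3) (2,4) (2,5) (3,3) (3,4) (3,5) (4,2) (4,3) (4,4) (4,5) (5,2) (5,3) (5,4)] -> total=16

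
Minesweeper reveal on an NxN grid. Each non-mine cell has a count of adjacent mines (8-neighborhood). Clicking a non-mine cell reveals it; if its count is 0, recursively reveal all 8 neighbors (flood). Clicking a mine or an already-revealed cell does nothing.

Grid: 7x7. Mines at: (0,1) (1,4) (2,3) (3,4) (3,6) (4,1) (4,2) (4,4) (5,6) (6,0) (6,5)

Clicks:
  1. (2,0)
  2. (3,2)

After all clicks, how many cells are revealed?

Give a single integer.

Answer: 9

Derivation:
Click 1 (2,0) count=0: revealed 9 new [(1,0) (1,1) (1,2) (2,0) (2,1) (2,2) (3,0) (3,1) (3,2)] -> total=9
Click 2 (3,2) count=3: revealed 0 new [(none)] -> total=9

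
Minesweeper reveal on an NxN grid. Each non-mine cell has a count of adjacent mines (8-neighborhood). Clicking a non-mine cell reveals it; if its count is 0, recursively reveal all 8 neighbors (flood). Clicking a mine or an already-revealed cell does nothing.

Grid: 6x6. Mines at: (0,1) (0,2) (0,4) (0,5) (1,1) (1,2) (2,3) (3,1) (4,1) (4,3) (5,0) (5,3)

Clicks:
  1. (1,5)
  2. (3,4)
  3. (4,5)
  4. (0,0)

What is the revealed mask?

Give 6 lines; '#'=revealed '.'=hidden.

Answer: #.....
....##
....##
....##
....##
....##

Derivation:
Click 1 (1,5) count=2: revealed 1 new [(1,5)] -> total=1
Click 2 (3,4) count=2: revealed 1 new [(3,4)] -> total=2
Click 3 (4,5) count=0: revealed 8 new [(1,4) (2,4) (2,5) (3,5) (4,4) (4,5) (5,4) (5,5)] -> total=10
Click 4 (0,0) count=2: revealed 1 new [(0,0)] -> total=11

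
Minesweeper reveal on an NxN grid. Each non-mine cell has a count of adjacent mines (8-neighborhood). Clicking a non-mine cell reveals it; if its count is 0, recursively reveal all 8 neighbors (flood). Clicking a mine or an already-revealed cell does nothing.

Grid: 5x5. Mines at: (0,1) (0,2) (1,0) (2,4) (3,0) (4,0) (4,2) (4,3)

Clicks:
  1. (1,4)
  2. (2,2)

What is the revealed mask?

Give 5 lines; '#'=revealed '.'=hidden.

Answer: .....
.####
.###.
.###.
.....

Derivation:
Click 1 (1,4) count=1: revealed 1 new [(1,4)] -> total=1
Click 2 (2,2) count=0: revealed 9 new [(1,1) (1,2) (1,3) (2,1) (2,2) (2,3) (3,1) (3,2) (3,3)] -> total=10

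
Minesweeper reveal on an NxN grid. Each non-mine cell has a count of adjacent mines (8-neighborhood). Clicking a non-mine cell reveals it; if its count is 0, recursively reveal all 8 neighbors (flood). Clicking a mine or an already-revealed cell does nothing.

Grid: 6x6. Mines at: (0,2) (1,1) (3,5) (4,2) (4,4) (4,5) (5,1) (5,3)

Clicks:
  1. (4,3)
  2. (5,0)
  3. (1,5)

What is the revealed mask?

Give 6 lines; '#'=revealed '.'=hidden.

Answer: ...###
..####
..####
..###.
...#..
#.....

Derivation:
Click 1 (4,3) count=3: revealed 1 new [(4,3)] -> total=1
Click 2 (5,0) count=1: revealed 1 new [(5,0)] -> total=2
Click 3 (1,5) count=0: revealed 14 new [(0,3) (0,4) (0,5) (1,2) (1,3) (1,4) (1,5) (2,2) (2,3) (2,4) (2,5) (3,2) (3,3) (3,4)] -> total=16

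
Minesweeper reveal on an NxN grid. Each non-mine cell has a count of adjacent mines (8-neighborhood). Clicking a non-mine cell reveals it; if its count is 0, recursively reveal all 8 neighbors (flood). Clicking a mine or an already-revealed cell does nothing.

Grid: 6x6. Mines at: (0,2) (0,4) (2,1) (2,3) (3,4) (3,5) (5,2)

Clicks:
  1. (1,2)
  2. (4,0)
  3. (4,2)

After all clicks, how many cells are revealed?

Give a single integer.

Click 1 (1,2) count=3: revealed 1 new [(1,2)] -> total=1
Click 2 (4,0) count=0: revealed 6 new [(3,0) (3,1) (4,0) (4,1) (5,0) (5,1)] -> total=7
Click 3 (4,2) count=1: revealed 1 new [(4,2)] -> total=8

Answer: 8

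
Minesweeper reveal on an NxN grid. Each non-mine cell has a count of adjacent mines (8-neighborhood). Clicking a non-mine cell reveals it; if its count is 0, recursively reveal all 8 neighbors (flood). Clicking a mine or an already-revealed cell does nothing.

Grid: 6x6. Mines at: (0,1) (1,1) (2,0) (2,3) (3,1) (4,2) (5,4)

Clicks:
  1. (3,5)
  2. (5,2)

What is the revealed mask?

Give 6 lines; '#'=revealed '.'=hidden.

Answer: ..####
..####
....##
....##
....##
..#...

Derivation:
Click 1 (3,5) count=0: revealed 14 new [(0,2) (0,3) (0,4) (0,5) (1,2) (1,3) (1,4) (1,5) (2,4) (2,5) (3,4) (3,5) (4,4) (4,5)] -> total=14
Click 2 (5,2) count=1: revealed 1 new [(5,2)] -> total=15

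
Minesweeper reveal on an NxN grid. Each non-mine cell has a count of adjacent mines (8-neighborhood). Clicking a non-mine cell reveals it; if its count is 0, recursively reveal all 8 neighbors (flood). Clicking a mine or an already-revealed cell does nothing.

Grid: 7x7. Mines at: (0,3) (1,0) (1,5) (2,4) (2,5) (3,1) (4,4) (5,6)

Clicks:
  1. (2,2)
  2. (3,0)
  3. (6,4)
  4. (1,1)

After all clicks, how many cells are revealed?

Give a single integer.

Click 1 (2,2) count=1: revealed 1 new [(2,2)] -> total=1
Click 2 (3,0) count=1: revealed 1 new [(3,0)] -> total=2
Click 3 (6,4) count=0: revealed 16 new [(4,0) (4,1) (4,2) (4,3) (5,0) (5,1) (5,2) (5,3) (5,4) (5,5) (6,0) (6,1) (6,2) (6,3) (6,4) (6,5)] -> total=18
Click 4 (1,1) count=1: revealed 1 new [(1,1)] -> total=19

Answer: 19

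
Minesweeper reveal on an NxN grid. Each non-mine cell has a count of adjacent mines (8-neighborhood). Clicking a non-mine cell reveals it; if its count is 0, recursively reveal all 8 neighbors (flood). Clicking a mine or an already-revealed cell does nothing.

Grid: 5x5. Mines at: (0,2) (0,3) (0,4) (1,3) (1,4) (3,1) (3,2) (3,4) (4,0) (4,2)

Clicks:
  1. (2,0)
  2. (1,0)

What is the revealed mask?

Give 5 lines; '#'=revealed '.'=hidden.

Answer: ##...
##...
##...
.....
.....

Derivation:
Click 1 (2,0) count=1: revealed 1 new [(2,0)] -> total=1
Click 2 (1,0) count=0: revealed 5 new [(0,0) (0,1) (1,0) (1,1) (2,1)] -> total=6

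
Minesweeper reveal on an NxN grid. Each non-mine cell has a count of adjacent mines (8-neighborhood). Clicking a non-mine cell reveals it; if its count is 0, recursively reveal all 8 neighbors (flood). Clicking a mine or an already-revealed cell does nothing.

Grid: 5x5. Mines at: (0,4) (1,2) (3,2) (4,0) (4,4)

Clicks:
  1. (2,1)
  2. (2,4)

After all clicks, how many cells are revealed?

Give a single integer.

Answer: 7

Derivation:
Click 1 (2,1) count=2: revealed 1 new [(2,1)] -> total=1
Click 2 (2,4) count=0: revealed 6 new [(1,3) (1,4) (2,3) (2,4) (3,3) (3,4)] -> total=7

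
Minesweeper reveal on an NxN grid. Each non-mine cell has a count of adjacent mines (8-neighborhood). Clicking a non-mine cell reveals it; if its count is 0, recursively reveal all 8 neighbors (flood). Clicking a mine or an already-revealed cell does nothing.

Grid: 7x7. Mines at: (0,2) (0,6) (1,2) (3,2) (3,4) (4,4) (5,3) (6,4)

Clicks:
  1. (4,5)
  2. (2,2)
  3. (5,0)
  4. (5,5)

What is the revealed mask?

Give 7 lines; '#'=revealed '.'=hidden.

Click 1 (4,5) count=2: revealed 1 new [(4,5)] -> total=1
Click 2 (2,2) count=2: revealed 1 new [(2,2)] -> total=2
Click 3 (5,0) count=0: revealed 17 new [(0,0) (0,1) (1,0) (1,1) (2,0) (2,1) (3,0) (3,1) (4,0) (4,1) (4,2) (5,0) (5,1) (5,2) (6,0) (6,1) (6,2)] -> total=19
Click 4 (5,5) count=2: revealed 1 new [(5,5)] -> total=20

Answer: ##.....
##.....
###....
##.....
###..#.
###..#.
###....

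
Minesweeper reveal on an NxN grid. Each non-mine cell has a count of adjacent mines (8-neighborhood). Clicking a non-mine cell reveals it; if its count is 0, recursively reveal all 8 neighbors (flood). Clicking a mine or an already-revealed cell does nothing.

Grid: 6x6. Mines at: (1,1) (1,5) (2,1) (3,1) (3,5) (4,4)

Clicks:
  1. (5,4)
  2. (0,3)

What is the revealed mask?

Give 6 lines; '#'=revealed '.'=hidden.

Answer: ..###.
..###.
..###.
..###.
......
....#.

Derivation:
Click 1 (5,4) count=1: revealed 1 new [(5,4)] -> total=1
Click 2 (0,3) count=0: revealed 12 new [(0,2) (0,3) (0,4) (1,2) (1,3) (1,4) (2,2) (2,3) (2,4) (3,2) (3,3) (3,4)] -> total=13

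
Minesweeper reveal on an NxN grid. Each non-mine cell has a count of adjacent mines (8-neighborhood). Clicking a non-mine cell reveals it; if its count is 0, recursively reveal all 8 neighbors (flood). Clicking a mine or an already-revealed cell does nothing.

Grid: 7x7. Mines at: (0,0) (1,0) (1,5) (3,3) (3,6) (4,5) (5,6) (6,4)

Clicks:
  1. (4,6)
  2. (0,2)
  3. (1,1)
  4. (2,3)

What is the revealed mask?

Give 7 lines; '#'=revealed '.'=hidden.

Answer: .####..
.####..
.####..
.......
......#
.......
.......

Derivation:
Click 1 (4,6) count=3: revealed 1 new [(4,6)] -> total=1
Click 2 (0,2) count=0: revealed 12 new [(0,1) (0,2) (0,3) (0,4) (1,1) (1,2) (1,3) (1,4) (2,1) (2,2) (2,3) (2,4)] -> total=13
Click 3 (1,1) count=2: revealed 0 new [(none)] -> total=13
Click 4 (2,3) count=1: revealed 0 new [(none)] -> total=13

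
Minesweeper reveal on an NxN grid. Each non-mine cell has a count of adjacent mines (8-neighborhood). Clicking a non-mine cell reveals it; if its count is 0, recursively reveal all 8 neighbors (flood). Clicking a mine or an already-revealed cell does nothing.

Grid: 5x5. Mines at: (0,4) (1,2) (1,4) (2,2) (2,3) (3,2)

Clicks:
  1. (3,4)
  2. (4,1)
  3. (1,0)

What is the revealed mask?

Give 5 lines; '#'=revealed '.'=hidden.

Answer: ##...
##...
##...
##..#
##...

Derivation:
Click 1 (3,4) count=1: revealed 1 new [(3,4)] -> total=1
Click 2 (4,1) count=1: revealed 1 new [(4,1)] -> total=2
Click 3 (1,0) count=0: revealed 9 new [(0,0) (0,1) (1,0) (1,1) (2,0) (2,1) (3,0) (3,1) (4,0)] -> total=11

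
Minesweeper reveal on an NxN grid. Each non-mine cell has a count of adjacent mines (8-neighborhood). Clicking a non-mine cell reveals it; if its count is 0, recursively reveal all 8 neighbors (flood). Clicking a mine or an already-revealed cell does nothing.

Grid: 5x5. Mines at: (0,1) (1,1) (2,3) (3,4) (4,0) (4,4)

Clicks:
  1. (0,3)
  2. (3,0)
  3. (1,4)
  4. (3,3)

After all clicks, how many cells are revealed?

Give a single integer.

Answer: 8

Derivation:
Click 1 (0,3) count=0: revealed 6 new [(0,2) (0,3) (0,4) (1,2) (1,3) (1,4)] -> total=6
Click 2 (3,0) count=1: revealed 1 new [(3,0)] -> total=7
Click 3 (1,4) count=1: revealed 0 new [(none)] -> total=7
Click 4 (3,3) count=3: revealed 1 new [(3,3)] -> total=8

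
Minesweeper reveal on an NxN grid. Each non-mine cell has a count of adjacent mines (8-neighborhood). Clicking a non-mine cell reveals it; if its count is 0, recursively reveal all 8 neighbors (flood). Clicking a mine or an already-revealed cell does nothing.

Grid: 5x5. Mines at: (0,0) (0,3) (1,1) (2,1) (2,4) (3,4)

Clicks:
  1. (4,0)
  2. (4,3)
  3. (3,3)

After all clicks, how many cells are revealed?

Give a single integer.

Click 1 (4,0) count=0: revealed 8 new [(3,0) (3,1) (3,2) (3,3) (4,0) (4,1) (4,2) (4,3)] -> total=8
Click 2 (4,3) count=1: revealed 0 new [(none)] -> total=8
Click 3 (3,3) count=2: revealed 0 new [(none)] -> total=8

Answer: 8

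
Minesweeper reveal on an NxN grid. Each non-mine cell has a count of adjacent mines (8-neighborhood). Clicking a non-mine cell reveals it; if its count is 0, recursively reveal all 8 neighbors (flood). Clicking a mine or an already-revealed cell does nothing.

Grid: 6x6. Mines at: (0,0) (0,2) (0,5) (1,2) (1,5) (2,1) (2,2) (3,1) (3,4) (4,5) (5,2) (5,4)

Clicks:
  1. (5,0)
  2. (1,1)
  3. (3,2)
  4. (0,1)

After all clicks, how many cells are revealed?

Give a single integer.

Answer: 7

Derivation:
Click 1 (5,0) count=0: revealed 4 new [(4,0) (4,1) (5,0) (5,1)] -> total=4
Click 2 (1,1) count=5: revealed 1 new [(1,1)] -> total=5
Click 3 (3,2) count=3: revealed 1 new [(3,2)] -> total=6
Click 4 (0,1) count=3: revealed 1 new [(0,1)] -> total=7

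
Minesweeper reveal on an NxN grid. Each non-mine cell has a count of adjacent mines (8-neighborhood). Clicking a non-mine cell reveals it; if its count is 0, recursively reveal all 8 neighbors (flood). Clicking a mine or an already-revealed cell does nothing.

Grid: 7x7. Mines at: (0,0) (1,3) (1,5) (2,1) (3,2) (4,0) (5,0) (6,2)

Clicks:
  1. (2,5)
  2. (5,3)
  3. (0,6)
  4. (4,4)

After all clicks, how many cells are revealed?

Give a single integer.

Click 1 (2,5) count=1: revealed 1 new [(2,5)] -> total=1
Click 2 (5,3) count=1: revealed 1 new [(5,3)] -> total=2
Click 3 (0,6) count=1: revealed 1 new [(0,6)] -> total=3
Click 4 (4,4) count=0: revealed 18 new [(2,3) (2,4) (2,6) (3,3) (3,4) (3,5) (3,6) (4,3) (4,4) (4,5) (4,6) (5,4) (5,5) (5,6) (6,3) (6,4) (6,5) (6,6)] -> total=21

Answer: 21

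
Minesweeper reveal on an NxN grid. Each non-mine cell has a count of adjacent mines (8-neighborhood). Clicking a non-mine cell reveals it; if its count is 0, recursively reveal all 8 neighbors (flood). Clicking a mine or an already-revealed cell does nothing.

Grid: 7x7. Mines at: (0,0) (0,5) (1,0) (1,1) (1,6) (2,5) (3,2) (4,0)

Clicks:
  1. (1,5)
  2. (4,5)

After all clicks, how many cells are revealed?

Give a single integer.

Click 1 (1,5) count=3: revealed 1 new [(1,5)] -> total=1
Click 2 (4,5) count=0: revealed 24 new [(3,3) (3,4) (3,5) (3,6) (4,1) (4,2) (4,3) (4,4) (4,5) (4,6) (5,0) (5,1) (5,2) (5,3) (5,4) (5,5) (5,6) (6,0) (6,1) (6,2) (6,3) (6,4) (6,5) (6,6)] -> total=25

Answer: 25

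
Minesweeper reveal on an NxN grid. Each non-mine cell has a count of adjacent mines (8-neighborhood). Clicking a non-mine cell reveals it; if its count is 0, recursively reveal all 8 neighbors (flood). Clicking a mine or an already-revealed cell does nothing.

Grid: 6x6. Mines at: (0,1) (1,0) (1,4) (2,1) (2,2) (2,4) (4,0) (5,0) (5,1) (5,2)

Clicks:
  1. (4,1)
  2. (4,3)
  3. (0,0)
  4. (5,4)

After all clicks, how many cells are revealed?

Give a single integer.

Answer: 11

Derivation:
Click 1 (4,1) count=4: revealed 1 new [(4,1)] -> total=1
Click 2 (4,3) count=1: revealed 1 new [(4,3)] -> total=2
Click 3 (0,0) count=2: revealed 1 new [(0,0)] -> total=3
Click 4 (5,4) count=0: revealed 8 new [(3,3) (3,4) (3,5) (4,4) (4,5) (5,3) (5,4) (5,5)] -> total=11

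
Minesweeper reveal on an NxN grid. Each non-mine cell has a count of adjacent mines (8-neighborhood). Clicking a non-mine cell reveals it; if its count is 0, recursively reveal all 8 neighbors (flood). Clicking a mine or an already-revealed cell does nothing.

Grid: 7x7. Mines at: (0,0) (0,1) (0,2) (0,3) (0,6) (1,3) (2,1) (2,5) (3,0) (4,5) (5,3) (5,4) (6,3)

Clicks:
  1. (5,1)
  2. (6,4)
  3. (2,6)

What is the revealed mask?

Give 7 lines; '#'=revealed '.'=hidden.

Click 1 (5,1) count=0: revealed 9 new [(4,0) (4,1) (4,2) (5,0) (5,1) (5,2) (6,0) (6,1) (6,2)] -> total=9
Click 2 (6,4) count=3: revealed 1 new [(6,4)] -> total=10
Click 3 (2,6) count=1: revealed 1 new [(2,6)] -> total=11

Answer: .......
.......
......#
.......
###....
###....
###.#..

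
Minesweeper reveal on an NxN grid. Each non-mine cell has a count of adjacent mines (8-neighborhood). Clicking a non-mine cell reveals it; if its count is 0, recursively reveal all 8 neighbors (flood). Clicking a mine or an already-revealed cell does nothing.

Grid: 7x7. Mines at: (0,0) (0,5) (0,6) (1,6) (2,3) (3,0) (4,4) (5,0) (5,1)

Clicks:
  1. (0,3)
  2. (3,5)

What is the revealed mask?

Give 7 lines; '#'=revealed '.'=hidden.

Click 1 (0,3) count=0: revealed 8 new [(0,1) (0,2) (0,3) (0,4) (1,1) (1,2) (1,3) (1,4)] -> total=8
Click 2 (3,5) count=1: revealed 1 new [(3,5)] -> total=9

Answer: .####..
.####..
.......
.....#.
.......
.......
.......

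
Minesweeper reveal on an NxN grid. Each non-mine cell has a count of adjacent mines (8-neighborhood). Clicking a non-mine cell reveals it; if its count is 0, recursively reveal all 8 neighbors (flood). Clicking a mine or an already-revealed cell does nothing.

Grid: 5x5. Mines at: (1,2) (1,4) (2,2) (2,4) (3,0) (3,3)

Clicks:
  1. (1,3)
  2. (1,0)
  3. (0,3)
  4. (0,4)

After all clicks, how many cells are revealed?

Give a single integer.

Answer: 9

Derivation:
Click 1 (1,3) count=4: revealed 1 new [(1,3)] -> total=1
Click 2 (1,0) count=0: revealed 6 new [(0,0) (0,1) (1,0) (1,1) (2,0) (2,1)] -> total=7
Click 3 (0,3) count=2: revealed 1 new [(0,3)] -> total=8
Click 4 (0,4) count=1: revealed 1 new [(0,4)] -> total=9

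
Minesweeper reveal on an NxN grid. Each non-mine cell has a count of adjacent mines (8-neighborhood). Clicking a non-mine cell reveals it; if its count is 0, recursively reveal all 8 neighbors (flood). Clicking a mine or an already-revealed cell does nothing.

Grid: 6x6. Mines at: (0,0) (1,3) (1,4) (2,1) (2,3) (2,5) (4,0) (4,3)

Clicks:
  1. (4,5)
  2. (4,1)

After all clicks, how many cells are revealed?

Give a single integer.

Click 1 (4,5) count=0: revealed 6 new [(3,4) (3,5) (4,4) (4,5) (5,4) (5,5)] -> total=6
Click 2 (4,1) count=1: revealed 1 new [(4,1)] -> total=7

Answer: 7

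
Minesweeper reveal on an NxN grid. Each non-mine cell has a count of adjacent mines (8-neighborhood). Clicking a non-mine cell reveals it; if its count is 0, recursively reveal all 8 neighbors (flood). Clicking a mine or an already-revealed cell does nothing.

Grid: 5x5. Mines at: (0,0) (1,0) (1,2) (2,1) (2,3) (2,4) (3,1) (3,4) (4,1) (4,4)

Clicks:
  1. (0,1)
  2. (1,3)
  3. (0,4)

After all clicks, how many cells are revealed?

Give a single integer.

Answer: 5

Derivation:
Click 1 (0,1) count=3: revealed 1 new [(0,1)] -> total=1
Click 2 (1,3) count=3: revealed 1 new [(1,3)] -> total=2
Click 3 (0,4) count=0: revealed 3 new [(0,3) (0,4) (1,4)] -> total=5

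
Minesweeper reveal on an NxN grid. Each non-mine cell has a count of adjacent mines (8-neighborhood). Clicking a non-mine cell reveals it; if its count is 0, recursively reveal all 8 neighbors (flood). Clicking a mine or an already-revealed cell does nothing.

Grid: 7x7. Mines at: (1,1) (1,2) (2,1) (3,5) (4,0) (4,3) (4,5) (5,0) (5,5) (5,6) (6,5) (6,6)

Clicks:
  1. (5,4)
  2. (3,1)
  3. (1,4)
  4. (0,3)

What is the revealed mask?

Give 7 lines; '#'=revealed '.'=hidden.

Click 1 (5,4) count=4: revealed 1 new [(5,4)] -> total=1
Click 2 (3,1) count=2: revealed 1 new [(3,1)] -> total=2
Click 3 (1,4) count=0: revealed 12 new [(0,3) (0,4) (0,5) (0,6) (1,3) (1,4) (1,5) (1,6) (2,3) (2,4) (2,5) (2,6)] -> total=14
Click 4 (0,3) count=1: revealed 0 new [(none)] -> total=14

Answer: ...####
...####
...####
.#.....
.......
....#..
.......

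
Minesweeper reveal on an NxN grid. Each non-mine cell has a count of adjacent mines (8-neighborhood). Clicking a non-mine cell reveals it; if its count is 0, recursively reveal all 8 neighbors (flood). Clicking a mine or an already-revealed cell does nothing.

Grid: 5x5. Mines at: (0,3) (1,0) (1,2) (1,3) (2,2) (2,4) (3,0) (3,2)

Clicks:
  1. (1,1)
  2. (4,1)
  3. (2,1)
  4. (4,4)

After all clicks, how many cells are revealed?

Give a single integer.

Click 1 (1,1) count=3: revealed 1 new [(1,1)] -> total=1
Click 2 (4,1) count=2: revealed 1 new [(4,1)] -> total=2
Click 3 (2,1) count=5: revealed 1 new [(2,1)] -> total=3
Click 4 (4,4) count=0: revealed 4 new [(3,3) (3,4) (4,3) (4,4)] -> total=7

Answer: 7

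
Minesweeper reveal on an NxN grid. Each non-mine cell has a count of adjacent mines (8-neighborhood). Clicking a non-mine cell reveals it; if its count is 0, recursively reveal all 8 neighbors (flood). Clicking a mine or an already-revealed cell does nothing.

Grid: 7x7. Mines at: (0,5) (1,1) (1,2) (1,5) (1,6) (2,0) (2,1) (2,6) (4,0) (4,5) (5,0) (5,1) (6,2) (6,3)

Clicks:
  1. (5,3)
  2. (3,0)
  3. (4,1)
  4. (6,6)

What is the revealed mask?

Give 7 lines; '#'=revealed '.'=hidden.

Click 1 (5,3) count=2: revealed 1 new [(5,3)] -> total=1
Click 2 (3,0) count=3: revealed 1 new [(3,0)] -> total=2
Click 3 (4,1) count=3: revealed 1 new [(4,1)] -> total=3
Click 4 (6,6) count=0: revealed 6 new [(5,4) (5,5) (5,6) (6,4) (6,5) (6,6)] -> total=9

Answer: .......
.......
.......
#......
.#.....
...####
....###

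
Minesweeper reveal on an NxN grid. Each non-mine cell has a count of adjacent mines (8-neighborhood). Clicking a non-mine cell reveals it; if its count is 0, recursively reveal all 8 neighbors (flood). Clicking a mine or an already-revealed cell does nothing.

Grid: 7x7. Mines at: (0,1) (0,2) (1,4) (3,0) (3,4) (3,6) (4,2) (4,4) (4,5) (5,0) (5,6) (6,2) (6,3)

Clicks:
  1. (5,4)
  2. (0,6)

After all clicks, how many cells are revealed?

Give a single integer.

Click 1 (5,4) count=3: revealed 1 new [(5,4)] -> total=1
Click 2 (0,6) count=0: revealed 6 new [(0,5) (0,6) (1,5) (1,6) (2,5) (2,6)] -> total=7

Answer: 7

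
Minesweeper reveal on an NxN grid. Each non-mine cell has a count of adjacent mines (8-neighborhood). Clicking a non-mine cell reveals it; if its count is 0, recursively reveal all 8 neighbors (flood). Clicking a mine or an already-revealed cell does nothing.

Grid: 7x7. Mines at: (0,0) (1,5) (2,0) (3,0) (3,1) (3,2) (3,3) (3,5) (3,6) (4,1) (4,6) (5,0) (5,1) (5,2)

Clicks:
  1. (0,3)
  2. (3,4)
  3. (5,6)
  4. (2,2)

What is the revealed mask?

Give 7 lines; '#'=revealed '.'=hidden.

Answer: .####..
.####..
.####..
....#..
.......
......#
.......

Derivation:
Click 1 (0,3) count=0: revealed 12 new [(0,1) (0,2) (0,3) (0,4) (1,1) (1,2) (1,3) (1,4) (2,1) (2,2) (2,3) (2,4)] -> total=12
Click 2 (3,4) count=2: revealed 1 new [(3,4)] -> total=13
Click 3 (5,6) count=1: revealed 1 new [(5,6)] -> total=14
Click 4 (2,2) count=3: revealed 0 new [(none)] -> total=14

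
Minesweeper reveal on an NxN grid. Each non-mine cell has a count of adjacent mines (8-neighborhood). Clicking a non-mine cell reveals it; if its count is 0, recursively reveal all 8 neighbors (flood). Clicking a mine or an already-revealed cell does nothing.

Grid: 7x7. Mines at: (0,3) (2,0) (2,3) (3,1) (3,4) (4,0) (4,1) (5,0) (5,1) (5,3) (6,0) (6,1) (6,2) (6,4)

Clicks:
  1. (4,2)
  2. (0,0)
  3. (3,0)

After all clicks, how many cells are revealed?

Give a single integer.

Answer: 8

Derivation:
Click 1 (4,2) count=4: revealed 1 new [(4,2)] -> total=1
Click 2 (0,0) count=0: revealed 6 new [(0,0) (0,1) (0,2) (1,0) (1,1) (1,2)] -> total=7
Click 3 (3,0) count=4: revealed 1 new [(3,0)] -> total=8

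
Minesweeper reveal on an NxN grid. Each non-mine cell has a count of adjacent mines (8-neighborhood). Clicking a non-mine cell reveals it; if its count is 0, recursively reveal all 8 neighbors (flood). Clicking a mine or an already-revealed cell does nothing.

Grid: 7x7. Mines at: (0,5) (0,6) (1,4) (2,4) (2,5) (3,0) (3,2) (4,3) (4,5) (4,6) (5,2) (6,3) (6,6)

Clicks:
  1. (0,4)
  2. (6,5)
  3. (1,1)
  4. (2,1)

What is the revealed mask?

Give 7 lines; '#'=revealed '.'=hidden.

Click 1 (0,4) count=2: revealed 1 new [(0,4)] -> total=1
Click 2 (6,5) count=1: revealed 1 new [(6,5)] -> total=2
Click 3 (1,1) count=0: revealed 12 new [(0,0) (0,1) (0,2) (0,3) (1,0) (1,1) (1,2) (1,3) (2,0) (2,1) (2,2) (2,3)] -> total=14
Click 4 (2,1) count=2: revealed 0 new [(none)] -> total=14

Answer: #####..
####...
####...
.......
.......
.......
.....#.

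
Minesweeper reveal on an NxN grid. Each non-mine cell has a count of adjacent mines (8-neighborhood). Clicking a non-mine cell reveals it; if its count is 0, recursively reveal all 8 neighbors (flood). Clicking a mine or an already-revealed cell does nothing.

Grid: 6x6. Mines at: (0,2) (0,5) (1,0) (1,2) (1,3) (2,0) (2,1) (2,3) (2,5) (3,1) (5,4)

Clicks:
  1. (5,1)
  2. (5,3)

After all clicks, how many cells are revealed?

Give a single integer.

Answer: 8

Derivation:
Click 1 (5,1) count=0: revealed 8 new [(4,0) (4,1) (4,2) (4,3) (5,0) (5,1) (5,2) (5,3)] -> total=8
Click 2 (5,3) count=1: revealed 0 new [(none)] -> total=8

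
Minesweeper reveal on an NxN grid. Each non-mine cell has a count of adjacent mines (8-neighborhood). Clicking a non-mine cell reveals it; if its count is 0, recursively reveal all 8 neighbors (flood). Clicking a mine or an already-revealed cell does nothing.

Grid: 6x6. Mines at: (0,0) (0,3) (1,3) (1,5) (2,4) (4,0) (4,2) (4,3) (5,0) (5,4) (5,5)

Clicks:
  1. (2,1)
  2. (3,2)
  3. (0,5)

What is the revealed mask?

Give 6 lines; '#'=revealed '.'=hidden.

Click 1 (2,1) count=0: revealed 9 new [(1,0) (1,1) (1,2) (2,0) (2,1) (2,2) (3,0) (3,1) (3,2)] -> total=9
Click 2 (3,2) count=2: revealed 0 new [(none)] -> total=9
Click 3 (0,5) count=1: revealed 1 new [(0,5)] -> total=10

Answer: .....#
###...
###...
###...
......
......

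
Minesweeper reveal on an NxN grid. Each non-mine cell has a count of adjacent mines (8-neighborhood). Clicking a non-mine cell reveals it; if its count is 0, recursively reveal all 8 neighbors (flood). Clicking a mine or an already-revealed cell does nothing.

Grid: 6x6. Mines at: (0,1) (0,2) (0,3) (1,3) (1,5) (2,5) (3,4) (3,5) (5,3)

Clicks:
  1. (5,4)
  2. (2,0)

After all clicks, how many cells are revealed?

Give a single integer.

Click 1 (5,4) count=1: revealed 1 new [(5,4)] -> total=1
Click 2 (2,0) count=0: revealed 18 new [(1,0) (1,1) (1,2) (2,0) (2,1) (2,2) (2,3) (3,0) (3,1) (3,2) (3,3) (4,0) (4,1) (4,2) (4,3) (5,0) (5,1) (5,2)] -> total=19

Answer: 19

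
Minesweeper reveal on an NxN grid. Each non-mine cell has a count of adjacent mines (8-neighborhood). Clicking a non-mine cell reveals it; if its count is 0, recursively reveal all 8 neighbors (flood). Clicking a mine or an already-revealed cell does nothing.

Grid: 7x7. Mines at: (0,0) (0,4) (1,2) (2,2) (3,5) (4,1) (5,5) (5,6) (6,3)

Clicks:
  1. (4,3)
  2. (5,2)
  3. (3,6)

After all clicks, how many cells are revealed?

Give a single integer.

Click 1 (4,3) count=0: revealed 9 new [(3,2) (3,3) (3,4) (4,2) (4,3) (4,4) (5,2) (5,3) (5,4)] -> total=9
Click 2 (5,2) count=2: revealed 0 new [(none)] -> total=9
Click 3 (3,6) count=1: revealed 1 new [(3,6)] -> total=10

Answer: 10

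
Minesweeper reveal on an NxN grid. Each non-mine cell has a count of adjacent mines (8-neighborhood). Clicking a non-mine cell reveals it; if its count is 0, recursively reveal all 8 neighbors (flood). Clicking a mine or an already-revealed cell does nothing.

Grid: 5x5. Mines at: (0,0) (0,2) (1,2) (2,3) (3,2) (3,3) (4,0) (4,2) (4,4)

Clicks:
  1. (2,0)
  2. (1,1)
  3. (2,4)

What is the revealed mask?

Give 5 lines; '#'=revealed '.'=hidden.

Click 1 (2,0) count=0: revealed 6 new [(1,0) (1,1) (2,0) (2,1) (3,0) (3,1)] -> total=6
Click 2 (1,1) count=3: revealed 0 new [(none)] -> total=6
Click 3 (2,4) count=2: revealed 1 new [(2,4)] -> total=7

Answer: .....
##...
##..#
##...
.....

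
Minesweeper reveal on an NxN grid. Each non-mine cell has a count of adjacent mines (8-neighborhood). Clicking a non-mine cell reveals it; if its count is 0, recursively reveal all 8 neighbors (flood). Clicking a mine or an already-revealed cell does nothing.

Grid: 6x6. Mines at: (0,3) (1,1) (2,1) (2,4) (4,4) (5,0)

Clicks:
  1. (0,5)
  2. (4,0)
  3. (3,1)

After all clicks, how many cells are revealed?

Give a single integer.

Click 1 (0,5) count=0: revealed 4 new [(0,4) (0,5) (1,4) (1,5)] -> total=4
Click 2 (4,0) count=1: revealed 1 new [(4,0)] -> total=5
Click 3 (3,1) count=1: revealed 1 new [(3,1)] -> total=6

Answer: 6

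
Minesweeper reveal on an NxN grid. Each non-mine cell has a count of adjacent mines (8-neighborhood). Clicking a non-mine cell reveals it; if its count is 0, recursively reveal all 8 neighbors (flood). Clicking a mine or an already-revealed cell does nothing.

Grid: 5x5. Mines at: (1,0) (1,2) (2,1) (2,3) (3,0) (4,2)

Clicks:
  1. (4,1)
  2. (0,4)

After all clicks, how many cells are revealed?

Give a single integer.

Click 1 (4,1) count=2: revealed 1 new [(4,1)] -> total=1
Click 2 (0,4) count=0: revealed 4 new [(0,3) (0,4) (1,3) (1,4)] -> total=5

Answer: 5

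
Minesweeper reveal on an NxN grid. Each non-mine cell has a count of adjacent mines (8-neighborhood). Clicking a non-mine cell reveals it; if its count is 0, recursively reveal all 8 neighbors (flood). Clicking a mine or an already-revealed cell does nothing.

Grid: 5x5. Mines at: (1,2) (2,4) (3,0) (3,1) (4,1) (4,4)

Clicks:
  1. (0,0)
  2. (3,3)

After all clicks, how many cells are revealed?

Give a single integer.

Click 1 (0,0) count=0: revealed 6 new [(0,0) (0,1) (1,0) (1,1) (2,0) (2,1)] -> total=6
Click 2 (3,3) count=2: revealed 1 new [(3,3)] -> total=7

Answer: 7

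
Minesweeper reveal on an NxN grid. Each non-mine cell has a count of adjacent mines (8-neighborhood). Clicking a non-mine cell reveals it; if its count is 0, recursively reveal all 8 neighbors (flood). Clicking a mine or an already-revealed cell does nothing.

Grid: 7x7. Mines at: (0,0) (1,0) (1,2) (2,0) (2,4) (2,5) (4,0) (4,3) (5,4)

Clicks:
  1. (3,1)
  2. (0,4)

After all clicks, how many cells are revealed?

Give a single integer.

Click 1 (3,1) count=2: revealed 1 new [(3,1)] -> total=1
Click 2 (0,4) count=0: revealed 8 new [(0,3) (0,4) (0,5) (0,6) (1,3) (1,4) (1,5) (1,6)] -> total=9

Answer: 9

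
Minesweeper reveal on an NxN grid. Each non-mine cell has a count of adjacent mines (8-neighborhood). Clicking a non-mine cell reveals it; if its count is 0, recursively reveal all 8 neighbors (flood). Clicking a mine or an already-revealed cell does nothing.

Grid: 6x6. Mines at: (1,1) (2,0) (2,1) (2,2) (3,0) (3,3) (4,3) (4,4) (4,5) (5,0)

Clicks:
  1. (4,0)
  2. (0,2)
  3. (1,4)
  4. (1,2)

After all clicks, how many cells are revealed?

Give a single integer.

Click 1 (4,0) count=2: revealed 1 new [(4,0)] -> total=1
Click 2 (0,2) count=1: revealed 1 new [(0,2)] -> total=2
Click 3 (1,4) count=0: revealed 12 new [(0,3) (0,4) (0,5) (1,2) (1,3) (1,4) (1,5) (2,3) (2,4) (2,5) (3,4) (3,5)] -> total=14
Click 4 (1,2) count=3: revealed 0 new [(none)] -> total=14

Answer: 14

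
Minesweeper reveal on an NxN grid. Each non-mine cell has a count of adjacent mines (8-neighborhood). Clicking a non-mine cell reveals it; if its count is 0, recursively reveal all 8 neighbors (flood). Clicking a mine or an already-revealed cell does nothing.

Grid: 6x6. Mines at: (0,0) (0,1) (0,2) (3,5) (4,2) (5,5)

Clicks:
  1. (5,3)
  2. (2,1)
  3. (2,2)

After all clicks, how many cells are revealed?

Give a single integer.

Click 1 (5,3) count=1: revealed 1 new [(5,3)] -> total=1
Click 2 (2,1) count=0: revealed 24 new [(0,3) (0,4) (0,5) (1,0) (1,1) (1,2) (1,3) (1,4) (1,5) (2,0) (2,1) (2,2) (2,3) (2,4) (2,5) (3,0) (3,1) (3,2) (3,3) (3,4) (4,0) (4,1) (5,0) (5,1)] -> total=25
Click 3 (2,2) count=0: revealed 0 new [(none)] -> total=25

Answer: 25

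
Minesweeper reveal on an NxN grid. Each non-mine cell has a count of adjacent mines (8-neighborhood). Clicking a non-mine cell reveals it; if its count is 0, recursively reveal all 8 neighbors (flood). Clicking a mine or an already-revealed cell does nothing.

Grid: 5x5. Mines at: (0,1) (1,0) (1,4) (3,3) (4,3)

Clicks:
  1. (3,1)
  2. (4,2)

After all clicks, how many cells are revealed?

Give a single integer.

Answer: 9

Derivation:
Click 1 (3,1) count=0: revealed 9 new [(2,0) (2,1) (2,2) (3,0) (3,1) (3,2) (4,0) (4,1) (4,2)] -> total=9
Click 2 (4,2) count=2: revealed 0 new [(none)] -> total=9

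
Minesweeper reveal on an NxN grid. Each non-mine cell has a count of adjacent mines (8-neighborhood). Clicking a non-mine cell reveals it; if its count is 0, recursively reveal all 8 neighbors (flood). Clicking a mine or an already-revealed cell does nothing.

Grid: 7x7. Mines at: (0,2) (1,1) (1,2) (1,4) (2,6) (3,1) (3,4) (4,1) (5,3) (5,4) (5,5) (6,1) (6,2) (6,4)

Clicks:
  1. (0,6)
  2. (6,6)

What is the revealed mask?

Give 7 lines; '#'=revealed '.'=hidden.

Click 1 (0,6) count=0: revealed 4 new [(0,5) (0,6) (1,5) (1,6)] -> total=4
Click 2 (6,6) count=1: revealed 1 new [(6,6)] -> total=5

Answer: .....##
.....##
.......
.......
.......
.......
......#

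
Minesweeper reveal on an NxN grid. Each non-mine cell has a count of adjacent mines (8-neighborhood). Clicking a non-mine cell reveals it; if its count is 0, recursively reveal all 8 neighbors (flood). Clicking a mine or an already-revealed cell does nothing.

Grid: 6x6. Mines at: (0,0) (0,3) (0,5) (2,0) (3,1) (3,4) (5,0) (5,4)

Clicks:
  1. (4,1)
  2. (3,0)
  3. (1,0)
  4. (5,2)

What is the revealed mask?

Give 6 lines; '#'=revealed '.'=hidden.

Answer: ......
#.....
......
#.....
.###..
.###..

Derivation:
Click 1 (4,1) count=2: revealed 1 new [(4,1)] -> total=1
Click 2 (3,0) count=2: revealed 1 new [(3,0)] -> total=2
Click 3 (1,0) count=2: revealed 1 new [(1,0)] -> total=3
Click 4 (5,2) count=0: revealed 5 new [(4,2) (4,3) (5,1) (5,2) (5,3)] -> total=8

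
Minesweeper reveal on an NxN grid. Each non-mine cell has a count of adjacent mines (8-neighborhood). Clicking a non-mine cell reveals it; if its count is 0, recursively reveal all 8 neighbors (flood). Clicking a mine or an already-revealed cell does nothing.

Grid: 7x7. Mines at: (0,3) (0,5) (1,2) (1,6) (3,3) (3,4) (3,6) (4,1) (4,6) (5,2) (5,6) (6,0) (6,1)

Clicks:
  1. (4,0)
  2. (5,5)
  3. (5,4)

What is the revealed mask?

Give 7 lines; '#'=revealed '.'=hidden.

Answer: .......
.......
.......
.......
#..###.
...###.
...###.

Derivation:
Click 1 (4,0) count=1: revealed 1 new [(4,0)] -> total=1
Click 2 (5,5) count=2: revealed 1 new [(5,5)] -> total=2
Click 3 (5,4) count=0: revealed 8 new [(4,3) (4,4) (4,5) (5,3) (5,4) (6,3) (6,4) (6,5)] -> total=10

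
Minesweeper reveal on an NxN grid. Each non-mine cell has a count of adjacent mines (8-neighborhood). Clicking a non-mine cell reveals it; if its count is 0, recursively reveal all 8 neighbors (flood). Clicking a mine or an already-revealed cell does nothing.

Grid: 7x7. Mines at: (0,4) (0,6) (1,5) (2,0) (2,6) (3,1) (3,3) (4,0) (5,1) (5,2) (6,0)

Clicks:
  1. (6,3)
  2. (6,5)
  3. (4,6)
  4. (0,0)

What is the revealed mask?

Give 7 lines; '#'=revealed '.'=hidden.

Click 1 (6,3) count=1: revealed 1 new [(6,3)] -> total=1
Click 2 (6,5) count=0: revealed 14 new [(3,4) (3,5) (3,6) (4,3) (4,4) (4,5) (4,6) (5,3) (5,4) (5,5) (5,6) (6,4) (6,5) (6,6)] -> total=15
Click 3 (4,6) count=0: revealed 0 new [(none)] -> total=15
Click 4 (0,0) count=0: revealed 11 new [(0,0) (0,1) (0,2) (0,3) (1,0) (1,1) (1,2) (1,3) (2,1) (2,2) (2,3)] -> total=26

Answer: ####...
####...
.###...
....###
...####
...####
...####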